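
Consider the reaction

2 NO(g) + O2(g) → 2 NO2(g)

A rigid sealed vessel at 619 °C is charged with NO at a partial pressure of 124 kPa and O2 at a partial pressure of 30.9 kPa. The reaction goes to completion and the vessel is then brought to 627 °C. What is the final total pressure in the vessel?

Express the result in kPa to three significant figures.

125 kPa

At constant V, partial pressures at 619 °C are proportional to moles, so apply stoichiometry directly to pressures.
P(O2) required for 124 kPa of NO = (1/2) × 124 = 62.00 kPa; available 30.9 kPa, so O2 is limiting.
P(NO) remaining = 124 − (2/1) × 30.9 = 62.20 kPa
P(gaseous products) = (2)/1 × 30.9 = 61.80 kPa
P_total at 619 °C = 62.20 + 61.80 = 124.0 kPa
Scaling to 627 °C: P = 124.0 × 900.15/892.15 = 125.1 kPa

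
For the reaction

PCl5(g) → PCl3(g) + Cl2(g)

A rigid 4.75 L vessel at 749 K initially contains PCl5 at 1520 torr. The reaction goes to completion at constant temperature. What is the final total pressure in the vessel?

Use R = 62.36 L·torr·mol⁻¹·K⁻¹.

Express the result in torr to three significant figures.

3040 torr

Rigid vessel, constant T ⇒ P scales with total gas moles (1 → 2).
P_final = (2/1) × 1520 = 3040 torr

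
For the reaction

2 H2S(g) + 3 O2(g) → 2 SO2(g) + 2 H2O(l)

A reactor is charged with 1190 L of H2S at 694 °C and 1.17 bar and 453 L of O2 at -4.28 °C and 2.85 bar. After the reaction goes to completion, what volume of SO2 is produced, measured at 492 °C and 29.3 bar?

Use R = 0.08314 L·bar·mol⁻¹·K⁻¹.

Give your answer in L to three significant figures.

37.6 L

n(H2S) = PV/RT = (1.17 × 1190) / (0.08314 × 967.15) = 17.32 mol
n(O2) = PV/RT = (2.85 × 453) / (0.08314 × 268.87) = 57.76 mol
For 17.32 mol H2S, stoichiometry requires (3/2) × 17.32 = 25.98 mol O2; 57.76 mol is available, so H2S is limiting.
n(SO2) = (2/2) × 17.32 = 17.32 mol
V(SO2) = nRT/P = 17.32 × 0.08314 × 765.15 / 29.3 = 37.60 L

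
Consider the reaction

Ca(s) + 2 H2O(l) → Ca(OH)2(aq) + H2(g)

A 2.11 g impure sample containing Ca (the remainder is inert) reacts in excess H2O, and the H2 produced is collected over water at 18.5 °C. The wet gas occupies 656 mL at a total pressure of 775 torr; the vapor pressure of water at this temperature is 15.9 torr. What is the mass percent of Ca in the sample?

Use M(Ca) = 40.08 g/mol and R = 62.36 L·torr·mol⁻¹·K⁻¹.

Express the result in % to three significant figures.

52.0 %

P(H2) = 775 − 15.9 = 759.1 torr
n(H2) = PV/RT = (759.1 × 0.6560) / (62.36 × 291.65) = 0.02738 mol
n(Ca) = (1/1) × 0.02738 = 0.02738 mol
m(Ca) = 0.02738 × 40.08 = 1.097 g
%Ca = 1.097 / 2.11 × 100 = 51.99%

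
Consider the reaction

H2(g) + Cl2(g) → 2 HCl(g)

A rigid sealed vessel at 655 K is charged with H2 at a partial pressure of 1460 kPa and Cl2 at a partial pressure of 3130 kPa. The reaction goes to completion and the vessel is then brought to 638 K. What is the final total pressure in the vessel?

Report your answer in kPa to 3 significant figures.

Because the vessel is rigid and T is held at 655 K, work the stoichiometry in partial pressures (P_i = n_iRT/V).
P(Cl2) required for 1460 kPa of H2 = (1/1) × 1460 = 1460 kPa; available 3130 kPa, so H2 is limiting.
P(Cl2) remaining = 3130 − (1/1) × 1460 = 1670 kPa
P(gaseous products) = (2)/1 × 1460 = 2920 kPa
P_total at 655 K = 1670 + 2920 = 4590 kPa
Scaling to 638 K: P = 4590 × 638/655 = 4471 kPa

4470 kPa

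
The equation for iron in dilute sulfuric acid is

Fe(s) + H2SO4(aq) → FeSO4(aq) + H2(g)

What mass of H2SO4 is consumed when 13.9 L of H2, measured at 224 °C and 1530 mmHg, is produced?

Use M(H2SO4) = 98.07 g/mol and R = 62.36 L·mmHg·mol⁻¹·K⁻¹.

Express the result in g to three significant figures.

n(H2) = PV/RT = (1530 × 13.9) / (62.36 × 497.15) = 0.6860 mol
n(H2SO4) = (1/1) × 0.6860 = 0.6860 mol
m(H2SO4) = 0.6860 × 98.07 = 67.28 g

67.3 g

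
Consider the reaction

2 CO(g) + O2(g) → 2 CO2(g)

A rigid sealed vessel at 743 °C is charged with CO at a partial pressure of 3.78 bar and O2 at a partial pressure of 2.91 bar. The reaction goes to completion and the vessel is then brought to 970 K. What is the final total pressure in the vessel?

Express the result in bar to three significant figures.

Because the vessel is rigid and T is held at 743 °C, work the stoichiometry in partial pressures (P_i = n_iRT/V).
P(O2) required for 3.78 bar of CO = (1/2) × 3.78 = 1.890 bar; available 2.91 bar, so CO is limiting.
P(O2) remaining = 2.91 − (1/2) × 3.78 = 1.020 bar
P(gaseous products) = (2)/2 × 3.78 = 3.780 bar
P_total at 743 °C = 1.020 + 3.780 = 4.800 bar
Scaling to 970 K: P = 4.800 × 970/1016.15 = 4.582 bar

4.58 bar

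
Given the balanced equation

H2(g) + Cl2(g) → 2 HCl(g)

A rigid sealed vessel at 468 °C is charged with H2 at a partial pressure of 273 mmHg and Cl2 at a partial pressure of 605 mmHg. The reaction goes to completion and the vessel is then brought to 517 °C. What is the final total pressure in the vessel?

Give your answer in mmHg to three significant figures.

936 mmHg

With V and T fixed, P_i ∝ n_i, so the mole ratios apply directly to partial pressures at 468 °C.
P(Cl2) required for 273 mmHg of H2 = (1/1) × 273 = 273.0 mmHg; available 605 mmHg, so H2 is limiting.
P(Cl2) remaining = 605 − (1/1) × 273 = 332.0 mmHg
P(gaseous products) = (2)/1 × 273 = 546.0 mmHg
P_total at 468 °C = 332.0 + 546.0 = 878.0 mmHg
Scaling to 517 °C: P = 878.0 × 790.15/741.15 = 936.0 mmHg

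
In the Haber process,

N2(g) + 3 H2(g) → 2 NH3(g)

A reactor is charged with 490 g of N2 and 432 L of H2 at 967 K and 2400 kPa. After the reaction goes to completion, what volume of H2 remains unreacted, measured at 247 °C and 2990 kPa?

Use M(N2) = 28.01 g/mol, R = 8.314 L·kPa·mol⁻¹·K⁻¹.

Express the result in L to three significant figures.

111 L

n(N2) = 490 / 28.01 = 17.49 mol
n(H2) = PV/RT = (2400 × 432) / (8.314 × 967) = 129.0 mol
For 17.49 mol N2, stoichiometry requires (3/1) × 17.49 = 52.47 mol H2; 129.0 mol is available, so N2 is limiting.
n(H2) consumed = (3/1) × 17.49 = 52.47 mol; remaining = 129.0 − 52.47 = 76.53 mol
V(H2) = nRT/P = 76.53 × 8.314 × 520.15 / 2990 = 110.7 L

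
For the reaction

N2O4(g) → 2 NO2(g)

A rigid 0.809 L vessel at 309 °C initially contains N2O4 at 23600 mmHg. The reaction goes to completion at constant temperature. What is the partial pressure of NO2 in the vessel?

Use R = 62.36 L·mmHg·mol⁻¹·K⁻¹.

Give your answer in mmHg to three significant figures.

n(N2O4)₀ = PV/RT = (23600 × 0.809) / (62.36 × 582.15) = 0.5259 mol
n(NO2) = (2/1) × 0.5259 = 1.052 mol
P(NO2) = nRT/V = 1.052 × 62.36 × 582.15 / 0.809 = 47210 mmHg

47200 mmHg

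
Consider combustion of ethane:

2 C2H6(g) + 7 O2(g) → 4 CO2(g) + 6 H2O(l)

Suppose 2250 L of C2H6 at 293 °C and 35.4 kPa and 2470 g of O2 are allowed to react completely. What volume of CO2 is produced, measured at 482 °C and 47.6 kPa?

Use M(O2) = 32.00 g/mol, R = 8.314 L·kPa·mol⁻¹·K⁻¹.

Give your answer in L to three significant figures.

4460 L

n(C2H6) = PV/RT = (35.4 × 2250) / (8.314 × 566.15) = 16.92 mol
n(O2) = 2470 / 32.00 = 77.19 mol
For 16.92 mol C2H6, stoichiometry requires (7/2) × 16.92 = 59.22 mol O2; 77.19 mol is available, so C2H6 is limiting.
n(CO2) = (4/2) × 16.92 = 33.84 mol
V(CO2) = nRT/P = 33.84 × 8.314 × 755.15 / 47.6 = 4463 L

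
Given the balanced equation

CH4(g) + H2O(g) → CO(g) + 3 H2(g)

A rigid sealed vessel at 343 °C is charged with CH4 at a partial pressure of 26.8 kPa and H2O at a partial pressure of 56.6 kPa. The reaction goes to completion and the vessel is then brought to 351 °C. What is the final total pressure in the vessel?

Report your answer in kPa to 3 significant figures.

139 kPa

Because the vessel is rigid and T is held at 343 °C, work the stoichiometry in partial pressures (P_i = n_iRT/V).
P(H2O) required for 26.8 kPa of CH4 = (1/1) × 26.8 = 26.80 kPa; available 56.6 kPa, so CH4 is limiting.
P(H2O) remaining = 56.6 − (1/1) × 26.8 = 29.80 kPa
P(gaseous products) = (1+3)/1 × 26.8 = 107.2 kPa
P_total at 343 °C = 29.80 + 107.2 = 137.0 kPa
Scaling to 351 °C: P = 137.0 × 624.15/616.15 = 138.8 kPa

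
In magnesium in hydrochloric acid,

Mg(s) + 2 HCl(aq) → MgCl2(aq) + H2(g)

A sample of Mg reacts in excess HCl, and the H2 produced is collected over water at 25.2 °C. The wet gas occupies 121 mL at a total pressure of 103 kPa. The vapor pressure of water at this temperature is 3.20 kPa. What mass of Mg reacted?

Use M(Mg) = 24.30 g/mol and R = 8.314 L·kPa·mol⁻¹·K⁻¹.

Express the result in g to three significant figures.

P(H2) = 103 − 3.20 = 99.80 kPa
n(H2) = PV/RT = (99.80 × 0.1210) / (8.314 × 298.35) = 0.004868 mol
n(Mg) = (1/1) × 0.004868 = 0.004868 mol
m(Mg) = 0.004868 × 24.30 = 0.1183 g

0.118 g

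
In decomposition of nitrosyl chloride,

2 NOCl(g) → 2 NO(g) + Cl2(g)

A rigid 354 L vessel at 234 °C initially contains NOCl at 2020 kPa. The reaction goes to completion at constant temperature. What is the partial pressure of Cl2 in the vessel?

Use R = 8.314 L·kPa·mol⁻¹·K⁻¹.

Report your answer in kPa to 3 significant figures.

n(NOCl)₀ = PV/RT = (2020 × 354) / (8.314 × 507.15) = 169.6 mol
n(Cl2) = (1/2) × 169.6 = 84.80 mol
P(Cl2) = nRT/V = 84.80 × 8.314 × 507.15 / 354 = 1010 kPa

1010 kPa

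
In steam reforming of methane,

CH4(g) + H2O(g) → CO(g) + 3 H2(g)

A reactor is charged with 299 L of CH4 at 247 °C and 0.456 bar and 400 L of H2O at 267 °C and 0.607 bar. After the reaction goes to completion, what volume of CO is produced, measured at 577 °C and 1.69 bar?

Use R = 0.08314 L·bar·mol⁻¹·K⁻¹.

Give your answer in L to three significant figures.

132 L

n(CH4) = PV/RT = (0.456 × 299) / (0.08314 × 520.15) = 3.153 mol
n(H2O) = PV/RT = (0.607 × 400) / (0.08314 × 540.15) = 5.407 mol
For 3.153 mol CH4, stoichiometry requires (1/1) × 3.153 = 3.153 mol H2O; 5.407 mol is available, so CH4 is limiting.
n(CO) = (1/1) × 3.153 = 3.153 mol
V(CO) = nRT/P = 3.153 × 0.08314 × 850.15 / 1.69 = 131.9 L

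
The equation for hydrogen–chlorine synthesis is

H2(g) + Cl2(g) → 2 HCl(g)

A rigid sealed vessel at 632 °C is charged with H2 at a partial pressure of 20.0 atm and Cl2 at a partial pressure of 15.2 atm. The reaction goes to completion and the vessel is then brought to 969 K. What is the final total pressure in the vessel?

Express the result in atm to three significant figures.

At constant V, partial pressures at 632 °C are proportional to moles, so apply stoichiometry directly to pressures.
P(Cl2) required for 20.0 atm of H2 = (1/1) × 20.0 = 20.00 atm; available 15.2 atm, so Cl2 is limiting.
P(H2) remaining = 20.0 − (1/1) × 15.2 = 4.800 atm
P(gaseous products) = (2)/1 × 15.2 = 30.40 atm
P_total at 632 °C = 4.800 + 30.40 = 35.20 atm
Scaling to 969 K: P = 35.20 × 969/905.15 = 37.68 atm

37.7 atm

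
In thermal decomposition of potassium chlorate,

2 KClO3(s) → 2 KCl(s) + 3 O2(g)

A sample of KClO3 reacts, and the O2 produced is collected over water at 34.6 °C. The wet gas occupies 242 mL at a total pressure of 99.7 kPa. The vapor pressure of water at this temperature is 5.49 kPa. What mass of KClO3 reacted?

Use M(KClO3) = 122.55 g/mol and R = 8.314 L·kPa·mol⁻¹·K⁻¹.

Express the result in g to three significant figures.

P(O2) = 99.7 − 5.49 = 94.21 kPa
n(O2) = PV/RT = (94.21 × 0.2420) / (8.314 × 307.75) = 0.008911 mol
n(KClO3) = (2/3) × 0.008911 = 0.005941 mol
m(KClO3) = 0.005941 × 122.55 = 0.7281 g

0.728 g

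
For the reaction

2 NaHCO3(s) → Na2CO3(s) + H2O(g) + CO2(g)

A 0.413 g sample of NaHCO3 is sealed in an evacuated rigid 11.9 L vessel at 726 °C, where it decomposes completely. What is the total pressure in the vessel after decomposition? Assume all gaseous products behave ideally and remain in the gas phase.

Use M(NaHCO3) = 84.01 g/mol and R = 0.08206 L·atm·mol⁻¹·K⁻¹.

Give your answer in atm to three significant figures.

0.0339 atm

n(NaHCO3) = 0.413 / 84.01 = 0.004916 mol
n(gas produced) = (2/2) × 0.004916 = 0.004916 mol
P = nRT/V = 0.004916 × 0.08206 × 999.15 / 11.9 = 0.03387 atm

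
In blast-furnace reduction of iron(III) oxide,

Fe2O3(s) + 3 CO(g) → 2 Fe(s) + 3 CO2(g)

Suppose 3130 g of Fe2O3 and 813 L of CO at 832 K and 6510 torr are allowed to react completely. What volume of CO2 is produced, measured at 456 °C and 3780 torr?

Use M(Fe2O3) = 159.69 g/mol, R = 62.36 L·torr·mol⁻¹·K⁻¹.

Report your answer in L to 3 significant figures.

n(Fe2O3) = 3130 / 159.69 = 19.60 mol
n(CO) = PV/RT = (6510 × 813) / (62.36 × 832) = 102.0 mol
For 19.60 mol Fe2O3, stoichiometry requires (3/1) × 19.60 = 58.80 mol CO; 102.0 mol is available, so Fe2O3 is limiting.
n(CO2) = (3/1) × 19.60 = 58.80 mol
V(CO2) = nRT/P = 58.80 × 62.36 × 729.15 / 3780 = 707.3 L

707 L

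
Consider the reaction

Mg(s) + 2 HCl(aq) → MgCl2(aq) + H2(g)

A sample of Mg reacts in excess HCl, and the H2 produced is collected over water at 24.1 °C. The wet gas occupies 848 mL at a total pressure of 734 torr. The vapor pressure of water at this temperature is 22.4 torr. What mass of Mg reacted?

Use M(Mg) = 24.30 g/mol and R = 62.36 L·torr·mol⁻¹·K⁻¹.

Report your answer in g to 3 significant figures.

P(H2) = 734 − 22.4 = 711.6 torr
n(H2) = PV/RT = (711.6 × 0.8480) / (62.36 × 297.25) = 0.03255 mol
n(Mg) = (1/1) × 0.03255 = 0.03255 mol
m(Mg) = 0.03255 × 24.30 = 0.7910 g

0.791 g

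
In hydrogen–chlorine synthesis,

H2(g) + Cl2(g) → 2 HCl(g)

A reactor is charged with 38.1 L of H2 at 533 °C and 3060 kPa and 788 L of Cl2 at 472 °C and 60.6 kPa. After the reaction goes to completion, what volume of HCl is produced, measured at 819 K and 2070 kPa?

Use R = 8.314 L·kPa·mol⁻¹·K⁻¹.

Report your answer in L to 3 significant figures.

50.7 L

n(H2) = PV/RT = (3060 × 38.1) / (8.314 × 806.15) = 17.39 mol
n(Cl2) = PV/RT = (60.6 × 788) / (8.314 × 745.15) = 7.708 mol
For 17.39 mol H2, stoichiometry requires (1/1) × 17.39 = 17.39 mol Cl2; 7.708 mol is available, so Cl2 is limiting.
n(HCl) = (2/1) × 7.708 = 15.42 mol
V(HCl) = nRT/P = 15.42 × 8.314 × 819 / 2070 = 50.72 L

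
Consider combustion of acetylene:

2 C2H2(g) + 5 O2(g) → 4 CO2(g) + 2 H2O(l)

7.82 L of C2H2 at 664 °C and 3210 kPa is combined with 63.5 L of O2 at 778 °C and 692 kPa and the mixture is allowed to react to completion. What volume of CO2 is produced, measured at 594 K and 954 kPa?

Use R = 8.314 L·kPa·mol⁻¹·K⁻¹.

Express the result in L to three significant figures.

n(C2H2) = PV/RT = (3210 × 7.82) / (8.314 × 937.15) = 3.222 mol
n(O2) = PV/RT = (692 × 63.5) / (8.314 × 1051.15) = 5.028 mol
For 3.222 mol C2H2, stoichiometry requires (5/2) × 3.222 = 8.055 mol O2; 5.028 mol is available, so O2 is limiting.
n(CO2) = (4/5) × 5.028 = 4.022 mol
V(CO2) = nRT/P = 4.022 × 8.314 × 594 / 954 = 20.82 L

20.8 L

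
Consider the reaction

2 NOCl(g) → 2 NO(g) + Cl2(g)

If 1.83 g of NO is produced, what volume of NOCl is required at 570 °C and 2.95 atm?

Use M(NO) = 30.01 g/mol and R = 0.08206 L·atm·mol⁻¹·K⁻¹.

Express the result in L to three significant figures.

1.43 L

n(NO) = 1.830 / 30.01 = 0.06098 mol
n(NOCl) = (2/2) × 0.06098 = 0.06098 mol
V = nRT/P = 0.06098 × 0.08206 × 843.15 / 2.95 = 1.430 L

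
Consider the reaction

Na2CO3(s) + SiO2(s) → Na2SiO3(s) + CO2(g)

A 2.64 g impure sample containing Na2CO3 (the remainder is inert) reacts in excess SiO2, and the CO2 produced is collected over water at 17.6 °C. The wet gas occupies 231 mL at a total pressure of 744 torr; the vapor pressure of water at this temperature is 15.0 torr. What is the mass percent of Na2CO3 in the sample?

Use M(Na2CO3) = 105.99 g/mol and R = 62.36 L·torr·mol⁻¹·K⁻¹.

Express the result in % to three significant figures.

P(CO2) = 744 − 15.0 = 729.0 torr
n(CO2) = PV/RT = (729.0 × 0.2310) / (62.36 × 290.75) = 0.009288 mol
n(Na2CO3) = (1/1) × 0.009288 = 0.009288 mol
m(Na2CO3) = 0.009288 × 105.99 = 0.9844 g
%Na2CO3 = 0.9844 / 2.64 × 100 = 37.29%

37.3 %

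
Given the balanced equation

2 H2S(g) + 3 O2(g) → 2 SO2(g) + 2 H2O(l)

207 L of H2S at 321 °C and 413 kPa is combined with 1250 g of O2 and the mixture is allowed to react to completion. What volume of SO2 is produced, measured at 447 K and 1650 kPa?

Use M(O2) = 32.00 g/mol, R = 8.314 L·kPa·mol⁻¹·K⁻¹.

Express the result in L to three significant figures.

39.0 L

n(H2S) = PV/RT = (413 × 207) / (8.314 × 594.15) = 17.31 mol
n(O2) = 1250 / 32.00 = 39.06 mol
For 17.31 mol H2S, stoichiometry requires (3/2) × 17.31 = 25.96 mol O2; 39.06 mol is available, so H2S is limiting.
n(SO2) = (2/2) × 17.31 = 17.31 mol
V(SO2) = nRT/P = 17.31 × 8.314 × 447 / 1650 = 38.99 L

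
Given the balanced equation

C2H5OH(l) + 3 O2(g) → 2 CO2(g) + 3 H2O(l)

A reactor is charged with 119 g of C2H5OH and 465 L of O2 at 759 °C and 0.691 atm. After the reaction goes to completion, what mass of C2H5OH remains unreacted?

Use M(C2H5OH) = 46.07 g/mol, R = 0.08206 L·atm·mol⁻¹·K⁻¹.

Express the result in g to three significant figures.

n(C2H5OH) = 119 / 46.07 = 2.583 mol
n(O2) = PV/RT = (0.691 × 465) / (0.08206 × 1032.15) = 3.794 mol
For 2.583 mol C2H5OH, stoichiometry requires (3/1) × 2.583 = 7.749 mol O2; 3.794 mol is available, so O2 is limiting.
n(C2H5OH) consumed = (1/3) × 3.794 = 1.265 mol; remaining = 2.583 − 1.265 = 1.318 mol
m(C2H5OH) = 1.318 × 46.07 = 60.72 g

60.7 g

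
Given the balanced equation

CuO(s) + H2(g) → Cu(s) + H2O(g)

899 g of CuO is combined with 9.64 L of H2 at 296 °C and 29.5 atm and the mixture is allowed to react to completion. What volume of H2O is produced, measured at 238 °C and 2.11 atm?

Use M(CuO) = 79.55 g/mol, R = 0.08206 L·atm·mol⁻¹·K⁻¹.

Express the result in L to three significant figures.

n(CuO) = 899 / 79.55 = 11.30 mol
n(H2) = PV/RT = (29.5 × 9.64) / (0.08206 × 569.15) = 6.089 mol
For 11.30 mol CuO, stoichiometry requires (1/1) × 11.30 = 11.30 mol H2; 6.089 mol is available, so H2 is limiting.
n(H2O) = (1/1) × 6.089 = 6.089 mol
V(H2O) = nRT/P = 6.089 × 0.08206 × 511.15 / 2.11 = 121.0 L

121 L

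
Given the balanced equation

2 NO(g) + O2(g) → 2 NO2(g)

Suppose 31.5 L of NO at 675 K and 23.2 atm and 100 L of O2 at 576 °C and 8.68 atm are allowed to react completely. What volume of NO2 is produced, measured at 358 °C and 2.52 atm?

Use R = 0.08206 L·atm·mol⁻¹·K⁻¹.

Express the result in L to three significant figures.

271 L

n(NO) = PV/RT = (23.2 × 31.5) / (0.08206 × 675) = 13.19 mol
n(O2) = PV/RT = (8.68 × 100) / (0.08206 × 849.15) = 12.46 mol
For 13.19 mol NO, stoichiometry requires (1/2) × 13.19 = 6.595 mol O2; 12.46 mol is available, so NO is limiting.
n(NO2) = (2/2) × 13.19 = 13.19 mol
V(NO2) = nRT/P = 13.19 × 0.08206 × 631.15 / 2.52 = 271.1 L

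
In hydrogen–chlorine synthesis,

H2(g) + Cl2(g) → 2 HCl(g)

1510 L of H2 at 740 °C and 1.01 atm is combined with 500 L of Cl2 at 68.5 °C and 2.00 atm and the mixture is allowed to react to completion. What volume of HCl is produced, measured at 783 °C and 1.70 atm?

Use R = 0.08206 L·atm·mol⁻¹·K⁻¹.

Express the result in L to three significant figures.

1870 L

n(H2) = PV/RT = (1.01 × 1510) / (0.08206 × 1013.15) = 18.34 mol
n(Cl2) = PV/RT = (2.00 × 500) / (0.08206 × 341.65) = 35.67 mol
For 18.34 mol H2, stoichiometry requires (1/1) × 18.34 = 18.34 mol Cl2; 35.67 mol is available, so H2 is limiting.
n(HCl) = (2/1) × 18.34 = 36.68 mol
V(HCl) = nRT/P = 36.68 × 0.08206 × 1056.15 / 1.70 = 1870 L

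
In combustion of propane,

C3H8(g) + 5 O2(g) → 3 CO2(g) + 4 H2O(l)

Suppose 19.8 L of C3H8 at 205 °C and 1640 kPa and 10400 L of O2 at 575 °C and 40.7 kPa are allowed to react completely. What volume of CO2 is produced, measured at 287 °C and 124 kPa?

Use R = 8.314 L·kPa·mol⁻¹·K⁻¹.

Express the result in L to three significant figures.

n(C3H8) = PV/RT = (1640 × 19.8) / (8.314 × 478.15) = 8.168 mol
n(O2) = PV/RT = (40.7 × 10400) / (8.314 × 848.15) = 60.03 mol
For 8.168 mol C3H8, stoichiometry requires (5/1) × 8.168 = 40.84 mol O2; 60.03 mol is available, so C3H8 is limiting.
n(CO2) = (3/1) × 8.168 = 24.50 mol
V(CO2) = nRT/P = 24.50 × 8.314 × 560.15 / 124 = 920.2 L

920 L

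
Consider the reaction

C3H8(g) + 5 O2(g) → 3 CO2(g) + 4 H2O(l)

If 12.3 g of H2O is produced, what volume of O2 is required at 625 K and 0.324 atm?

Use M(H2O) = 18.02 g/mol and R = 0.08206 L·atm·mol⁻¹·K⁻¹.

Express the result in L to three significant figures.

n(H2O) = 12.30 / 18.02 = 0.6826 mol
n(O2) = (5/4) × 0.6826 = 0.8532 mol
V = nRT/P = 0.8532 × 0.08206 × 625 / 0.324 = 135.1 L

135 L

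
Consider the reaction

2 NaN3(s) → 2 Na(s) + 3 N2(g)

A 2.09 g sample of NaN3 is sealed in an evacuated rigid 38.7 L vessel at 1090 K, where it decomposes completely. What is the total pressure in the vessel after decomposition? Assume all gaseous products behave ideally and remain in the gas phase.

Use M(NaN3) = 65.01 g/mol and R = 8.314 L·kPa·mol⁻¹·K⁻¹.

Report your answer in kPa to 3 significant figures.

11.3 kPa

n(NaN3) = 2.09 / 65.01 = 0.03215 mol
n(gas produced) = (3/2) × 0.03215 = 0.04822 mol
P = nRT/V = 0.04822 × 8.314 × 1090 / 38.7 = 11.29 kPa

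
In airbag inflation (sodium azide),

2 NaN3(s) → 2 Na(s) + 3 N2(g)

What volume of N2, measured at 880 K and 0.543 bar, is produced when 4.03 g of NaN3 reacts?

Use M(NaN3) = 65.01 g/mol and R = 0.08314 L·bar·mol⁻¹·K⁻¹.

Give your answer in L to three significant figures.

12.5 L

n(NaN3) = 4.030 / 65.01 = 0.06199 mol
n(N2) = (3/2) × 0.06199 = 0.09299 mol
V = nRT/P = 0.09299 × 0.08314 × 880 / 0.543 = 12.53 L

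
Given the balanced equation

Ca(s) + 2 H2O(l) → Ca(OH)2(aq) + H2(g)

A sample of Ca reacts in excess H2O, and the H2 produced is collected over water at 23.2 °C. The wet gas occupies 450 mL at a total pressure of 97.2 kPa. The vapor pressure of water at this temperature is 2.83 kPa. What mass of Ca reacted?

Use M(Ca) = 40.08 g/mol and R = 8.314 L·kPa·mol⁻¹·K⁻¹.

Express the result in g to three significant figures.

0.691 g

P(H2) = 97.2 − 2.83 = 94.37 kPa
n(H2) = PV/RT = (94.37 × 0.4500) / (8.314 × 296.35) = 0.01724 mol
n(Ca) = (1/1) × 0.01724 = 0.01724 mol
m(Ca) = 0.01724 × 40.08 = 0.6910 g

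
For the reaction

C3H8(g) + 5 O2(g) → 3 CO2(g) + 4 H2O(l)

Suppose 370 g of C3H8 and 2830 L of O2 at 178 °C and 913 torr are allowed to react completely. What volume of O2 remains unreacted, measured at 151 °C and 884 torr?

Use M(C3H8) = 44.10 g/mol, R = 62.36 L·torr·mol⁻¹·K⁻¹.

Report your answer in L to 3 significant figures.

1490 L

n(C3H8) = 370 / 44.10 = 8.390 mol
n(O2) = PV/RT = (913 × 2830) / (62.36 × 451.15) = 91.84 mol
For 8.390 mol C3H8, stoichiometry requires (5/1) × 8.390 = 41.95 mol O2; 91.84 mol is available, so C3H8 is limiting.
n(O2) consumed = (5/1) × 8.390 = 41.95 mol; remaining = 91.84 − 41.95 = 49.89 mol
V(O2) = nRT/P = 49.89 × 62.36 × 424.15 / 884 = 1493 L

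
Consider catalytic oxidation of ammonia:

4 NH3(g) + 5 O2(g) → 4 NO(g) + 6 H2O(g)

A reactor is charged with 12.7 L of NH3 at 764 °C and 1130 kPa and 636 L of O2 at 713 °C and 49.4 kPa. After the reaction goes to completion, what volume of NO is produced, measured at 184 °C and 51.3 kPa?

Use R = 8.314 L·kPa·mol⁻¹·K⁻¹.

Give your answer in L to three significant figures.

123 L

n(NH3) = PV/RT = (1130 × 12.7) / (8.314 × 1037.15) = 1.664 mol
n(O2) = PV/RT = (49.4 × 636) / (8.314 × 986.15) = 3.832 mol
For 1.664 mol NH3, stoichiometry requires (5/4) × 1.664 = 2.080 mol O2; 3.832 mol is available, so NH3 is limiting.
n(NO) = (4/4) × 1.664 = 1.664 mol
V(NO) = nRT/P = 1.664 × 8.314 × 457.15 / 51.3 = 123.3 L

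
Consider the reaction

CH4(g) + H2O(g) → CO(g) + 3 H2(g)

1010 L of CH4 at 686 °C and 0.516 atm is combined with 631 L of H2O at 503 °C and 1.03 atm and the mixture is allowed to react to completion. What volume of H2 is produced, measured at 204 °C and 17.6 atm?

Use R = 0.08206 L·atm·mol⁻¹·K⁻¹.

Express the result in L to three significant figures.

44.2 L

n(CH4) = PV/RT = (0.516 × 1010) / (0.08206 × 959.15) = 6.621 mol
n(H2O) = PV/RT = (1.03 × 631) / (0.08206 × 776.15) = 10.20 mol
For 6.621 mol CH4, stoichiometry requires (1/1) × 6.621 = 6.621 mol H2O; 10.20 mol is available, so CH4 is limiting.
n(H2) = (3/1) × 6.621 = 19.86 mol
V(H2) = nRT/P = 19.86 × 0.08206 × 477.15 / 17.6 = 44.18 L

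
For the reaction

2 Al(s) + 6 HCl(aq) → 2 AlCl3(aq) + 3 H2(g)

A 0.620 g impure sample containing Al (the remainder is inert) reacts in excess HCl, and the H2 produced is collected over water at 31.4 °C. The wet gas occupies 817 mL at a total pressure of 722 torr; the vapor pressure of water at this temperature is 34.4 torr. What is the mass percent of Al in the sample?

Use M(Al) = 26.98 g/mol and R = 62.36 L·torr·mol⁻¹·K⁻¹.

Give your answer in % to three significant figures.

P(H2) = 722 − 34.4 = 687.6 torr
n(H2) = PV/RT = (687.6 × 0.8170) / (62.36 × 304.55) = 0.02958 mol
n(Al) = (2/3) × 0.02958 = 0.01972 mol
m(Al) = 0.01972 × 26.98 = 0.5320 g
%Al = 0.5320 / 0.620 × 100 = 85.81%

85.8 %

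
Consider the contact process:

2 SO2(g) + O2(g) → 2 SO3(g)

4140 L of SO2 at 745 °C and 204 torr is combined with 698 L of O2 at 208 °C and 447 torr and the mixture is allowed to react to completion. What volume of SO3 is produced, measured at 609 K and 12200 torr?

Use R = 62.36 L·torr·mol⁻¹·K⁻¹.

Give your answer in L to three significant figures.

n(SO2) = PV/RT = (204 × 4140) / (62.36 × 1018.15) = 13.30 mol
n(O2) = PV/RT = (447 × 698) / (62.36 × 481.15) = 10.40 mol
For 13.30 mol SO2, stoichiometry requires (1/2) × 13.30 = 6.650 mol O2; 10.40 mol is available, so SO2 is limiting.
n(SO3) = (2/2) × 13.30 = 13.30 mol
V(SO3) = nRT/P = 13.30 × 62.36 × 609 / 12200 = 41.40 L

41.4 L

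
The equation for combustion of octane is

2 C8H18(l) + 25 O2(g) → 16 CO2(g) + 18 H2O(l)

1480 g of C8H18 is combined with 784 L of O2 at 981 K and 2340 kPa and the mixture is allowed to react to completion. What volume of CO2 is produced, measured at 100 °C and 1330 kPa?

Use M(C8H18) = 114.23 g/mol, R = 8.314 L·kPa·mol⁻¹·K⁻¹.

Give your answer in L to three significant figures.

242 L

n(C8H18) = 1480 / 114.23 = 12.96 mol
n(O2) = PV/RT = (2340 × 784) / (8.314 × 981) = 224.9 mol
For 12.96 mol C8H18, stoichiometry requires (25/2) × 12.96 = 162.0 mol O2; 224.9 mol is available, so C8H18 is limiting.
n(CO2) = (16/2) × 12.96 = 103.7 mol
V(CO2) = nRT/P = 103.7 × 8.314 × 373.15 / 1330 = 241.9 L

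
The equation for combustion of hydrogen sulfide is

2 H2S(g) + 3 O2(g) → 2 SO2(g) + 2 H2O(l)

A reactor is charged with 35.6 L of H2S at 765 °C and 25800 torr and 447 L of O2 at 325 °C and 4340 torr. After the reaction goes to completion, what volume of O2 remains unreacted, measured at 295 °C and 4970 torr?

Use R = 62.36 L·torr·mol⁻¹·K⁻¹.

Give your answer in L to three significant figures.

219 L

n(H2S) = PV/RT = (25800 × 35.6) / (62.36 × 1038.15) = 14.19 mol
n(O2) = PV/RT = (4340 × 447) / (62.36 × 598.15) = 52.01 mol
For 14.19 mol H2S, stoichiometry requires (3/2) × 14.19 = 21.29 mol O2; 52.01 mol is available, so H2S is limiting.
n(O2) consumed = (3/2) × 14.19 = 21.29 mol; remaining = 52.01 − 21.29 = 30.72 mol
V(O2) = nRT/P = 30.72 × 62.36 × 568.15 / 4970 = 219.0 L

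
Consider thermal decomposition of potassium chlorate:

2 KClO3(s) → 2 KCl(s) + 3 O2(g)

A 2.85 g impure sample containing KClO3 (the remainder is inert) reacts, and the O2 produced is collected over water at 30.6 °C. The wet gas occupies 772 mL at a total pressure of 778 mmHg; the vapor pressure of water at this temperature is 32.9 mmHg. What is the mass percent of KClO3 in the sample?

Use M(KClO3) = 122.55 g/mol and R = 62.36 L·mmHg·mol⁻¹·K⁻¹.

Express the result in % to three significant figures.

P(O2) = 778 − 32.9 = 745.1 mmHg
n(O2) = PV/RT = (745.1 × 0.7720) / (62.36 × 303.75) = 0.03037 mol
n(KClO3) = (2/3) × 0.03037 = 0.02025 mol
m(KClO3) = 0.02025 × 122.55 = 2.482 g
%KClO3 = 2.482 / 2.85 × 100 = 87.09%

87.1 %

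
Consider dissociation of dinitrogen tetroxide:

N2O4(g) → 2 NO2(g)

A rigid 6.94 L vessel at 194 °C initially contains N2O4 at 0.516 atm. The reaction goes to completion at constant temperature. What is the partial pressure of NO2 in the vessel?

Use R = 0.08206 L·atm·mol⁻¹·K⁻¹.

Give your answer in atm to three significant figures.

n(N2O4)₀ = PV/RT = (0.516 × 6.94) / (0.08206 × 467.15) = 0.09342 mol
n(NO2) = (2/1) × 0.09342 = 0.1868 mol
P(NO2) = nRT/V = 0.1868 × 0.08206 × 467.15 / 6.94 = 1.032 atm

1.03 atm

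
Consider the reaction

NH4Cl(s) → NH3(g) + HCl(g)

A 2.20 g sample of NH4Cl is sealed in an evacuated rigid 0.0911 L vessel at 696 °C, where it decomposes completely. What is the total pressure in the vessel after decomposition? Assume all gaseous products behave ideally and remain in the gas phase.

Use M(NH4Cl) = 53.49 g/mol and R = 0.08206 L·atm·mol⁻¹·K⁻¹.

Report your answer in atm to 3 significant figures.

n(NH4Cl) = 2.20 / 53.49 = 0.04113 mol
n(gas produced) = (2/1) × 0.04113 = 0.08226 mol
P = nRT/V = 0.08226 × 0.08206 × 969.15 / 0.0911 = 71.81 atm

71.8 atm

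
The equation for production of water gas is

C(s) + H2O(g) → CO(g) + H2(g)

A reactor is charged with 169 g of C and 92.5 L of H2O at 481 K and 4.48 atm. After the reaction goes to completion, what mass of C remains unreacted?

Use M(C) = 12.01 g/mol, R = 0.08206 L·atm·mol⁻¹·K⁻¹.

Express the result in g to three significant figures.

n(C) = 169 / 12.01 = 14.07 mol
n(H2O) = PV/RT = (4.48 × 92.5) / (0.08206 × 481) = 10.50 mol
For 14.07 mol C, stoichiometry requires (1/1) × 14.07 = 14.07 mol H2O; 10.50 mol is available, so H2O is limiting.
n(C) consumed = (1/1) × 10.50 = 10.50 mol; remaining = 14.07 − 10.50 = 3.570 mol
m(C) = 3.570 × 12.01 = 42.88 g

42.9 g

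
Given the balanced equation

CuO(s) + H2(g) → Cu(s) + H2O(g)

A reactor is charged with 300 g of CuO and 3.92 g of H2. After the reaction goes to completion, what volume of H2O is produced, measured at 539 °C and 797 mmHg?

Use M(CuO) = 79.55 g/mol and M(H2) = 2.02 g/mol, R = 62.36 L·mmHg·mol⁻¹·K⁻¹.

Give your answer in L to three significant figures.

n(CuO) = 300 / 79.55 = 3.771 mol
n(H2) = 3.92 / 2.02 = 1.941 mol
For 3.771 mol CuO, stoichiometry requires (1/1) × 3.771 = 3.771 mol H2; 1.941 mol is available, so H2 is limiting.
n(H2O) = (1/1) × 1.941 = 1.941 mol
V(H2O) = nRT/P = 1.941 × 62.36 × 812.15 / 797 = 123.3 L

123 L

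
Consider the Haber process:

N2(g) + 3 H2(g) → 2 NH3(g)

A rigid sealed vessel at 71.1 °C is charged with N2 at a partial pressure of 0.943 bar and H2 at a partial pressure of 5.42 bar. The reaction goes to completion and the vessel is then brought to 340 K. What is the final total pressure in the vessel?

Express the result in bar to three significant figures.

At constant V, partial pressures at 71.1 °C are proportional to moles, so apply stoichiometry directly to pressures.
P(H2) required for 0.943 bar of N2 = (3/1) × 0.943 = 2.829 bar; available 5.42 bar, so N2 is limiting.
P(H2) remaining = 5.42 − (3/1) × 0.943 = 2.591 bar
P(gaseous products) = (2)/1 × 0.943 = 1.886 bar
P_total at 71.1 °C = 2.591 + 1.886 = 4.477 bar
Scaling to 340 K: P = 4.477 × 340/344.25 = 4.422 bar

4.42 bar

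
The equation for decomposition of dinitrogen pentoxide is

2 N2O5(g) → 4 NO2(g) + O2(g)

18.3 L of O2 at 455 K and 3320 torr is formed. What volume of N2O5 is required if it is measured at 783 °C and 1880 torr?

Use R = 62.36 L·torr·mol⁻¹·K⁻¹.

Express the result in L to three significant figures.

n(O2) = PV/RT = (3320 × 18.3) / (62.36 × 455) = 2.141 mol
n(N2O5) = (2/1) × 2.141 = 4.282 mol
V = nRT/P = 4.282 × 62.36 × 1056.15 / 1880 = 150.0 L

150 L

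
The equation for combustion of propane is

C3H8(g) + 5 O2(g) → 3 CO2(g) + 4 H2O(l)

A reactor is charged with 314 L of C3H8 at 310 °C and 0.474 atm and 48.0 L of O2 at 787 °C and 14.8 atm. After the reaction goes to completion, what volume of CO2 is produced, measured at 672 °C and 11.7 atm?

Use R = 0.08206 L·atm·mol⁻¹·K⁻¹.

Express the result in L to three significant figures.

32.5 L

n(C3H8) = PV/RT = (0.474 × 314) / (0.08206 × 583.15) = 3.110 mol
n(O2) = PV/RT = (14.8 × 48.0) / (0.08206 × 1060.15) = 8.166 mol
For 3.110 mol C3H8, stoichiometry requires (5/1) × 3.110 = 15.55 mol O2; 8.166 mol is available, so O2 is limiting.
n(CO2) = (3/5) × 8.166 = 4.900 mol
V(CO2) = nRT/P = 4.900 × 0.08206 × 945.15 / 11.7 = 32.48 L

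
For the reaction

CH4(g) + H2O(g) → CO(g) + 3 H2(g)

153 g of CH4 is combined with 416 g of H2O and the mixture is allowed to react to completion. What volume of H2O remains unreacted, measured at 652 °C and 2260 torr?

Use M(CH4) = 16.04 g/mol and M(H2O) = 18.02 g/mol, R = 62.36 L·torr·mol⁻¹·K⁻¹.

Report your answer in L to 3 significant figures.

346 L

n(CH4) = 153 / 16.04 = 9.539 mol
n(H2O) = 416 / 18.02 = 23.09 mol
For 9.539 mol CH4, stoichiometry requires (1/1) × 9.539 = 9.539 mol H2O; 23.09 mol is available, so CH4 is limiting.
n(H2O) consumed = (1/1) × 9.539 = 9.539 mol; remaining = 23.09 − 9.539 = 13.55 mol
V(H2O) = nRT/P = 13.55 × 62.36 × 925.15 / 2260 = 345.9 L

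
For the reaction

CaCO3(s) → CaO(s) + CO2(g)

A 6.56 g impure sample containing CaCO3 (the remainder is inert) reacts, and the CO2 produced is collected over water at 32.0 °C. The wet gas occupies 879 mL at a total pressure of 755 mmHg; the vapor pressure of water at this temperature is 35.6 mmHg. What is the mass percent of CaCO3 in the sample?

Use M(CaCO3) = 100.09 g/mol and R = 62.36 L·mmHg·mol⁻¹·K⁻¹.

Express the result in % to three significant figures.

P(CO2) = 755 − 35.6 = 719.4 mmHg
n(CO2) = PV/RT = (719.4 × 0.8790) / (62.36 × 305.15) = 0.03323 mol
n(CaCO3) = (1/1) × 0.03323 = 0.03323 mol
m(CaCO3) = 0.03323 × 100.09 = 3.326 g
%CaCO3 = 3.326 / 6.56 × 100 = 50.70%

50.7 %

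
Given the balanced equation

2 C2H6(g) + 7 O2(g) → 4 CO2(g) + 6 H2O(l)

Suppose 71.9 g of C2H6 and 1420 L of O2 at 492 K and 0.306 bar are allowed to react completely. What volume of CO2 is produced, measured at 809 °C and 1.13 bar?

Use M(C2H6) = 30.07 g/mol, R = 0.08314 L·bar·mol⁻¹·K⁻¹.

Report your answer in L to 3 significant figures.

n(C2H6) = 71.9 / 30.07 = 2.391 mol
n(O2) = PV/RT = (0.306 × 1420) / (0.08314 × 492) = 10.62 mol
For 2.391 mol C2H6, stoichiometry requires (7/2) × 2.391 = 8.369 mol O2; 10.62 mol is available, so C2H6 is limiting.
n(CO2) = (4/2) × 2.391 = 4.782 mol
V(CO2) = nRT/P = 4.782 × 0.08314 × 1082.15 / 1.13 = 380.7 L

381 L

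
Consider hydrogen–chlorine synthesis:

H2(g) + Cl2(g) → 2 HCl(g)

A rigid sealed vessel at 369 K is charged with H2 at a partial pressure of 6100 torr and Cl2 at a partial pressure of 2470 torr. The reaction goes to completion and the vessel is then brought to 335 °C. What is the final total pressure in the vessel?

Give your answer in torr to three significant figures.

With V and T fixed, P_i ∝ n_i, so the mole ratios apply directly to partial pressures at 369 K.
P(Cl2) required for 6100 torr of H2 = (1/1) × 6100 = 6100 torr; available 2470 torr, so Cl2 is limiting.
P(H2) remaining = 6100 − (1/1) × 2470 = 3630 torr
P(gaseous products) = (2)/1 × 2470 = 4940 torr
P_total at 369 K = 3630 + 4940 = 8570 torr
Scaling to 335 °C: P = 8570 × 608.15/369 = 14120 torr

14100 torr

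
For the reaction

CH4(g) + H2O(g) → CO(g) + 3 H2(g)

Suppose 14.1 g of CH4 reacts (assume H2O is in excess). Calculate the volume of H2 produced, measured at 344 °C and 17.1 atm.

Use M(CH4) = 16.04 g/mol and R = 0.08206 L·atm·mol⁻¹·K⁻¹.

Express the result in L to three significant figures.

n(CH4) = 14.10 / 16.04 = 0.8791 mol
n(H2) = (3/1) × 0.8791 = 2.637 mol
V = nRT/P = 2.637 × 0.08206 × 617.15 / 17.1 = 7.810 L

7.81 L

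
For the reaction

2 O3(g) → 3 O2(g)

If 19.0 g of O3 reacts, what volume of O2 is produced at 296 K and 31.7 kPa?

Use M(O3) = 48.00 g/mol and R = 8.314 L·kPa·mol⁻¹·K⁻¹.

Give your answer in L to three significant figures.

46.1 L

n(O3) = 19.00 / 48.00 = 0.3958 mol
n(O2) = (3/2) × 0.3958 = 0.5937 mol
V = nRT/P = 0.5937 × 8.314 × 296 / 31.7 = 46.09 L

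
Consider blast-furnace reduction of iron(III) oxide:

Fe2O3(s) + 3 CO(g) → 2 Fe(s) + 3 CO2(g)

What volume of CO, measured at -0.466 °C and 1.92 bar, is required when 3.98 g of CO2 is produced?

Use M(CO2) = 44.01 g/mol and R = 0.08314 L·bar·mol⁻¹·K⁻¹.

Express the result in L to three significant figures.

n(CO2) = 3.980 / 44.01 = 0.09043 mol
n(CO) = (3/3) × 0.09043 = 0.09043 mol
V = nRT/P = 0.09043 × 0.08314 × 272.684 / 1.92 = 1.068 L

1.07 L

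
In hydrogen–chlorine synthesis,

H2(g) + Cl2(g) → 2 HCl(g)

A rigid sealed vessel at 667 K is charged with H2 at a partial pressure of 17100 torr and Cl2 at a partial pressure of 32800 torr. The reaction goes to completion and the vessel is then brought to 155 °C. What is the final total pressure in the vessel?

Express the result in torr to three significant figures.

32000 torr

Because the vessel is rigid and T is held at 667 K, work the stoichiometry in partial pressures (P_i = n_iRT/V).
P(Cl2) required for 17100 torr of H2 = (1/1) × 17100 = 17100 torr; available 32800 torr, so H2 is limiting.
P(Cl2) remaining = 32800 − (1/1) × 17100 = 15700 torr
P(gaseous products) = (2)/1 × 17100 = 34200 torr
P_total at 667 K = 15700 + 34200 = 49900 torr
Scaling to 155 °C: P = 49900 × 428.15/667 = 32030 torr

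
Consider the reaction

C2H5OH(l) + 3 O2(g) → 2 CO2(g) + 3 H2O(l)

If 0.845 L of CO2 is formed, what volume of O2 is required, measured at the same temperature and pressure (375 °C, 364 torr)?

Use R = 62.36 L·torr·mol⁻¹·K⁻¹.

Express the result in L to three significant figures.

1.27 L

At constant T and P, gas volumes are in the mole ratio: V(O2) = (3/2) × 0.845 = 1.268 L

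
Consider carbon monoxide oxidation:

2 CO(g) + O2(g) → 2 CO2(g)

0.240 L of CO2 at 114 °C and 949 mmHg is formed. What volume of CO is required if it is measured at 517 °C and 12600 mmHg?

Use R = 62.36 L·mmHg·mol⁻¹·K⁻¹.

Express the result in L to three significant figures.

n(CO2) = PV/RT = (949 × 0.240) / (62.36 × 387.15) = 0.009434 mol
n(CO) = (2/2) × 0.009434 = 0.009434 mol
V = nRT/P = 0.009434 × 62.36 × 790.15 / 12600 = 0.03689 L

0.0369 L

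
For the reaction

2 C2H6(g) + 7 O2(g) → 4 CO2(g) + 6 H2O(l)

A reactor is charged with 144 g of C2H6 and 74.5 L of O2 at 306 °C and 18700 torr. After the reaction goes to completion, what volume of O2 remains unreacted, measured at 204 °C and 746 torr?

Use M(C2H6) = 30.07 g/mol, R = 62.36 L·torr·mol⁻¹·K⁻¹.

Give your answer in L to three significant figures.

n(C2H6) = 144 / 30.07 = 4.789 mol
n(O2) = PV/RT = (18700 × 74.5) / (62.36 × 579.15) = 38.57 mol
For 4.789 mol C2H6, stoichiometry requires (7/2) × 4.789 = 16.76 mol O2; 38.57 mol is available, so C2H6 is limiting.
n(O2) consumed = (7/2) × 4.789 = 16.76 mol; remaining = 38.57 − 16.76 = 21.81 mol
V(O2) = nRT/P = 21.81 × 62.36 × 477.15 / 746 = 869.9 L

870 L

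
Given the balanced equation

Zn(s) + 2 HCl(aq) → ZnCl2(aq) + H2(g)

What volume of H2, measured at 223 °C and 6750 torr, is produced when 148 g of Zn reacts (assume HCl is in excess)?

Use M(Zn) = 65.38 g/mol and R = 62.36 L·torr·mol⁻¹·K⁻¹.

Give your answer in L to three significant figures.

10.4 L

n(Zn) = 148.0 / 65.38 = 2.264 mol
n(H2) = (1/1) × 2.264 = 2.264 mol
V = nRT/P = 2.264 × 62.36 × 496.15 / 6750 = 10.38 L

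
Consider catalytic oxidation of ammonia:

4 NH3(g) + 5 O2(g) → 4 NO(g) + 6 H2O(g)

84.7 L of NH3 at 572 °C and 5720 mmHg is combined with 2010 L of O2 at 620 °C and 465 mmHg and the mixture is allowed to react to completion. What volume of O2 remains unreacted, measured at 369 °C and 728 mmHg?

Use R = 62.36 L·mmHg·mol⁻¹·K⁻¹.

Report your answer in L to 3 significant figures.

n(NH3) = PV/RT = (5720 × 84.7) / (62.36 × 845.15) = 9.193 mol
n(O2) = PV/RT = (465 × 2010) / (62.36 × 893.15) = 16.78 mol
For 9.193 mol NH3, stoichiometry requires (5/4) × 9.193 = 11.49 mol O2; 16.78 mol is available, so NH3 is limiting.
n(O2) consumed = (5/4) × 9.193 = 11.49 mol; remaining = 16.78 − 11.49 = 5.290 mol
V(O2) = nRT/P = 5.290 × 62.36 × 642.15 / 728 = 291.0 L

291 L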